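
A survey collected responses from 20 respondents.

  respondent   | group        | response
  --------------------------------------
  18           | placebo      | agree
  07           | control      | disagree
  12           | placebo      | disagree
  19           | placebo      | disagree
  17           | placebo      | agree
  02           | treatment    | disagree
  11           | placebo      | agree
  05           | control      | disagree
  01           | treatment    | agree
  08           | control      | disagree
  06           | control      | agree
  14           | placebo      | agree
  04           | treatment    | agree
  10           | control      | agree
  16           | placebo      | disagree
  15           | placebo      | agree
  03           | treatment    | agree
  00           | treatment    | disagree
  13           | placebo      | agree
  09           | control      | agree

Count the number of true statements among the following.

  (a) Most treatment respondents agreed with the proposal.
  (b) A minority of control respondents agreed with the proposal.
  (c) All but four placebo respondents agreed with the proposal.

1

(a) treatment: |A| = 5, |A ∩ B| = 3; needs |A ∩ B| > |A ∖ B| — true.
(b) control: |A| = 6, |A ∩ B| = 3; needs |A ∩ B| < |A ∖ B| — false.
(c) placebo: |A| = 9, |A ∩ B| = 6; needs |A ∖ B| = 4 — false.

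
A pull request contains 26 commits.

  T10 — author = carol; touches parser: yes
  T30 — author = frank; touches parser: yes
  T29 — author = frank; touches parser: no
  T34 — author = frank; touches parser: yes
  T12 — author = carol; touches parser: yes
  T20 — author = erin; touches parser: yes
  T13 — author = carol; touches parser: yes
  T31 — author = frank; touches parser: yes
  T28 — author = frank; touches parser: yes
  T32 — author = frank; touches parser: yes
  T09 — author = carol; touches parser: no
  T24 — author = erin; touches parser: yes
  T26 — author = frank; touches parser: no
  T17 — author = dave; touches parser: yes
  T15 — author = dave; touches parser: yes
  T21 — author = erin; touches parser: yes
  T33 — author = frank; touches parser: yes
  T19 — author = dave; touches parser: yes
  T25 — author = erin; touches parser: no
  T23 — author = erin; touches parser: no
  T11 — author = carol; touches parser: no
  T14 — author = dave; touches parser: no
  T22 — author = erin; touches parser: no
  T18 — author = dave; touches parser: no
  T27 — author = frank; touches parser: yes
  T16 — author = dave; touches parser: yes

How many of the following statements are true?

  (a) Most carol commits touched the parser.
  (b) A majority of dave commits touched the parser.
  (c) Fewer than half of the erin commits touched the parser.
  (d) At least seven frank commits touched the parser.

3

(a) carol: |A| = 5, |A ∩ B| = 3; needs |A ∩ B| > |A ∖ B| — true.
(b) dave: |A| = 6, |A ∩ B| = 4; needs |A ∩ B| > |A ∖ B| — true.
(c) erin: |A| = 6, |A ∩ B| = 3; needs |A ∩ B| < |A ∖ B| — false.
(d) frank: |A| = 9, |A ∩ B| = 7; needs |A ∩ B| ≥ 7 — true.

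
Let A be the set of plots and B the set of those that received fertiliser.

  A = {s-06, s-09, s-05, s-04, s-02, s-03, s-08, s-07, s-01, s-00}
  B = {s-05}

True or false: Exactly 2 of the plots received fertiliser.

The determiner here denotes the relation: |A ∩ B| = 2.
A (the restrictor) = {s-06, s-09, s-05, s-04, s-02, s-03, s-08, s-07, s-01, s-00}, |A| = 10.
A ∩ B = {s-05}, so |A ∩ B| = 1.
|A ∩ B| = 1, so the statement is false.

False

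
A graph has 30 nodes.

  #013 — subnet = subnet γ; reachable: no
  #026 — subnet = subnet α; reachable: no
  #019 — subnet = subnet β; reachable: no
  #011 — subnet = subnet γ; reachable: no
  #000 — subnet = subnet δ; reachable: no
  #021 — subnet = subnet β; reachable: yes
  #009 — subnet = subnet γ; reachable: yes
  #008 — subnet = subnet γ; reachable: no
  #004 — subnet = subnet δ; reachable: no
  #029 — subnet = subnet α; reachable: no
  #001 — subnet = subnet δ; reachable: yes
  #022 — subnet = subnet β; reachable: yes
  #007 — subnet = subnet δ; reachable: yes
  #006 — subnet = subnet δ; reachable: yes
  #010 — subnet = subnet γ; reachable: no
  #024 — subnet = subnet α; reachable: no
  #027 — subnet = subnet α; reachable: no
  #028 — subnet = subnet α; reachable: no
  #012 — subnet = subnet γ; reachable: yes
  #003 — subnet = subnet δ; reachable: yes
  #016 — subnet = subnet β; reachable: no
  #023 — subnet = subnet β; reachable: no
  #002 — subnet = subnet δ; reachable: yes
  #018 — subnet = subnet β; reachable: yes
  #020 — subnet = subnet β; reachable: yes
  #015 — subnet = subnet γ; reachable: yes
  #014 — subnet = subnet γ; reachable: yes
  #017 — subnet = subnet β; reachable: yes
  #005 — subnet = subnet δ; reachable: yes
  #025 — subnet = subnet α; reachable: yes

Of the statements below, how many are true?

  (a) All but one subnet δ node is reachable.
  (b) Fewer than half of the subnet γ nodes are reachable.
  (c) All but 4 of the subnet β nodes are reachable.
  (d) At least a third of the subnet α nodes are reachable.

(a) subnet δ: |A| = 8, |A ∩ B| = 6; needs |A ∖ B| = 1 — false.
(b) subnet γ: |A| = 8, |A ∩ B| = 4; needs |A ∩ B| < |A ∖ B| — false.
(c) subnet β: |A| = 8, |A ∩ B| = 5; needs |A ∖ B| = 4 — false.
(d) subnet α: |A| = 6, |A ∩ B| = 1; needs |A ∩ B| / |A| ≥ 1/3 — false.

0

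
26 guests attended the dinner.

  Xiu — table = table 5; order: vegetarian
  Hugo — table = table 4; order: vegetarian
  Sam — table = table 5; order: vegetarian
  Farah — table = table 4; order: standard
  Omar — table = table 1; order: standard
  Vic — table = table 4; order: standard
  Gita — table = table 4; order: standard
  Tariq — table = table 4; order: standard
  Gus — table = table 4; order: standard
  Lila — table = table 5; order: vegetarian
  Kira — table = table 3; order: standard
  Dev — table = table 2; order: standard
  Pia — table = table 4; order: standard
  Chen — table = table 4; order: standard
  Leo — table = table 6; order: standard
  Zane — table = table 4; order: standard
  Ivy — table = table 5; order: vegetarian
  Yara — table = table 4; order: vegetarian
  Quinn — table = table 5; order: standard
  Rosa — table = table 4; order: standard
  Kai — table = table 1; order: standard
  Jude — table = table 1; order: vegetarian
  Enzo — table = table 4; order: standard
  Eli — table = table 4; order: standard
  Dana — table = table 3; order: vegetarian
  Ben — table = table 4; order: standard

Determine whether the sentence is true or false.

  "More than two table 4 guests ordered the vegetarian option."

'More than two table 4 guests ordered the vegetarian option' holds iff |A ∩ B| > 2.
A (the restrictor) = {Hugo, Farah, Vic, Gita, Tariq, Gus, Pia, Chen, Zane, Yara, Rosa, Enzo, Eli, Ben}, |A| = 14.
A ∩ B = {Hugo, Yara}, so |A ∩ B| = 2.
|A ∩ B| = 2, so the statement is false.

False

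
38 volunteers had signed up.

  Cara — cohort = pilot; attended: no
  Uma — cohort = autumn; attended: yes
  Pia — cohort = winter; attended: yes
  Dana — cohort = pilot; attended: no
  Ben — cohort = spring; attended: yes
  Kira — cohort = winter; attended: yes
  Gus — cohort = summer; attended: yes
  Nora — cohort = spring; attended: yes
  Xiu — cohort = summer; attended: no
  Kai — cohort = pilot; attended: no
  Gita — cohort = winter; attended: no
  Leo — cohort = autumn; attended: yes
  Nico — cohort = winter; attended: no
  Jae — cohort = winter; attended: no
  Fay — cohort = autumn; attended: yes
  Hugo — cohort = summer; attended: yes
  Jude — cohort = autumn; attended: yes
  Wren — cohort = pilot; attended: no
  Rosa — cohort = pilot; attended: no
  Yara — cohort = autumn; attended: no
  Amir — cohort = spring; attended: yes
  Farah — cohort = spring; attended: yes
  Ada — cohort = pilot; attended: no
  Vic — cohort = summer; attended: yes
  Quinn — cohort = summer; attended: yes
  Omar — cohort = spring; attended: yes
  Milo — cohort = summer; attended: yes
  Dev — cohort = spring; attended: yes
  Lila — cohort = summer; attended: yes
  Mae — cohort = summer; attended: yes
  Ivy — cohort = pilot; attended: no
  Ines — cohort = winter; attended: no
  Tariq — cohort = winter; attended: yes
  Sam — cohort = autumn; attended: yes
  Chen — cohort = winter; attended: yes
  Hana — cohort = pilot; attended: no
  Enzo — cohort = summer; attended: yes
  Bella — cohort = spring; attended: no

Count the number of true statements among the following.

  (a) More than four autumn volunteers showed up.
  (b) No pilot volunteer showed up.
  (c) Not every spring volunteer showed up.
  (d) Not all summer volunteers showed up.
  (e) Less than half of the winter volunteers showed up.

(a) autumn: |A| = 6, |A ∩ B| = 5; needs |A ∩ B| > 4 — true.
(b) pilot: |A| = 8, |A ∩ B| = 0; needs A ∩ B = ∅ (|A ∩ B| = 0) — true.
(c) spring: |A| = 7, |A ∩ B| = 6; needs A ⊄ B (|A ∖ B| ≥ 1) — true.
(d) summer: |A| = 9, |A ∩ B| = 8; needs A ⊄ B (|A ∖ B| ≥ 1) — true.
(e) winter: |A| = 8, |A ∩ B| = 4; needs |A ∩ B| < |A ∖ B| — false.

4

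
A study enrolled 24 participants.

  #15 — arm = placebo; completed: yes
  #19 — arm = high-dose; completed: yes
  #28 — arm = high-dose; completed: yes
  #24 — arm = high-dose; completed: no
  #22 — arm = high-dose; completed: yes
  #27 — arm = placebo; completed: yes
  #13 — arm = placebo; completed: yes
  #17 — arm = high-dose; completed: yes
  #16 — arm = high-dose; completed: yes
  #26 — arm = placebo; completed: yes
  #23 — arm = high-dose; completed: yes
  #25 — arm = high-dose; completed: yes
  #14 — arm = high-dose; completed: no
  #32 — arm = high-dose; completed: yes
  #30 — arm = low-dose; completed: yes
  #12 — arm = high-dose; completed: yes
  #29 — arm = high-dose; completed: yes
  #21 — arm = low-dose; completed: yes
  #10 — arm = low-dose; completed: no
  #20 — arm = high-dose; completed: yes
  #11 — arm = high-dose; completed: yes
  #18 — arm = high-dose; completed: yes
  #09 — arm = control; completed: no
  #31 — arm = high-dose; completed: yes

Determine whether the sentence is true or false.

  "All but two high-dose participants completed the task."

'All but two high-dose participants completed the task' holds iff |A ∖ B| = 2.
|A| = 16, |A ∩ B| = 14, |A ∖ B| = 2.
|A ∖ B| = 2, so the statement is true.

True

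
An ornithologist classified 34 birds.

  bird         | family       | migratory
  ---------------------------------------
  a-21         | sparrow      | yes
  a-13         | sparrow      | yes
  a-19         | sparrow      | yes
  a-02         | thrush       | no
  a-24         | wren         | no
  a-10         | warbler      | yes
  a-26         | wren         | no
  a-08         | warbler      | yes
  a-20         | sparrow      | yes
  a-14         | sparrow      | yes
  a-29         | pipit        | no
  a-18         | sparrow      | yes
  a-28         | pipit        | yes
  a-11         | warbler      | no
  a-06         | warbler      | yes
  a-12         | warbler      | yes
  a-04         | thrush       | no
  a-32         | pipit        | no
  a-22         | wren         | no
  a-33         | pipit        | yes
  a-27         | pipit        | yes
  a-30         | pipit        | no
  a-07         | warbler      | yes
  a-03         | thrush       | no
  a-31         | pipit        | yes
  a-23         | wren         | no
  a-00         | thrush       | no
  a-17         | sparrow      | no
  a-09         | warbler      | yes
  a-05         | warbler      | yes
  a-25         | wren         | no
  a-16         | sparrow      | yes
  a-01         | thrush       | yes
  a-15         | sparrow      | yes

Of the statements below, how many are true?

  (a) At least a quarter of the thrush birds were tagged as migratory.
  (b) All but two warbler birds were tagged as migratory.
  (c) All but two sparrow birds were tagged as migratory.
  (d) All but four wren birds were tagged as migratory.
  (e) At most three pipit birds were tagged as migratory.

(a) thrush: |A| = 5, |A ∩ B| = 1; needs |A ∩ B| / |A| ≥ 1/4 — false.
(b) warbler: |A| = 8, |A ∩ B| = 7; needs |A ∖ B| = 2 — false.
(c) sparrow: |A| = 9, |A ∩ B| = 8; needs |A ∖ B| = 2 — false.
(d) wren: |A| = 5, |A ∩ B| = 0; needs |A ∖ B| = 4 — false.
(e) pipit: |A| = 7, |A ∩ B| = 4; needs |A ∩ B| ≤ 3 — false.

0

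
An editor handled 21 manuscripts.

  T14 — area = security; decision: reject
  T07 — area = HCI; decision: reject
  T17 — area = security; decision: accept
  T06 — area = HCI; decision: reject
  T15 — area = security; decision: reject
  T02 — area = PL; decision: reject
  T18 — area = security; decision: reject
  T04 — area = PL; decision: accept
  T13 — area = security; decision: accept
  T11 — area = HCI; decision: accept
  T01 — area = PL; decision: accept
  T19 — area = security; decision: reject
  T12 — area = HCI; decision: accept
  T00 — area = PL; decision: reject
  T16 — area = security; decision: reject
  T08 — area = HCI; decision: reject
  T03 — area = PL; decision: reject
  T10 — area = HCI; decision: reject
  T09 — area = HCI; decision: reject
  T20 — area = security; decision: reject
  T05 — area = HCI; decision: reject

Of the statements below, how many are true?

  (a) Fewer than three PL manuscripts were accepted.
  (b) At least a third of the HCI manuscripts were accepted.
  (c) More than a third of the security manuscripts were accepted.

(a) PL: |A| = 5, |A ∩ B| = 2; needs |A ∩ B| < 3 — true.
(b) HCI: |A| = 8, |A ∩ B| = 2; needs |A ∩ B| / |A| ≥ 1/3 — false.
(c) security: |A| = 8, |A ∩ B| = 2; needs |A ∩ B| / |A| > 1/3 — false.

1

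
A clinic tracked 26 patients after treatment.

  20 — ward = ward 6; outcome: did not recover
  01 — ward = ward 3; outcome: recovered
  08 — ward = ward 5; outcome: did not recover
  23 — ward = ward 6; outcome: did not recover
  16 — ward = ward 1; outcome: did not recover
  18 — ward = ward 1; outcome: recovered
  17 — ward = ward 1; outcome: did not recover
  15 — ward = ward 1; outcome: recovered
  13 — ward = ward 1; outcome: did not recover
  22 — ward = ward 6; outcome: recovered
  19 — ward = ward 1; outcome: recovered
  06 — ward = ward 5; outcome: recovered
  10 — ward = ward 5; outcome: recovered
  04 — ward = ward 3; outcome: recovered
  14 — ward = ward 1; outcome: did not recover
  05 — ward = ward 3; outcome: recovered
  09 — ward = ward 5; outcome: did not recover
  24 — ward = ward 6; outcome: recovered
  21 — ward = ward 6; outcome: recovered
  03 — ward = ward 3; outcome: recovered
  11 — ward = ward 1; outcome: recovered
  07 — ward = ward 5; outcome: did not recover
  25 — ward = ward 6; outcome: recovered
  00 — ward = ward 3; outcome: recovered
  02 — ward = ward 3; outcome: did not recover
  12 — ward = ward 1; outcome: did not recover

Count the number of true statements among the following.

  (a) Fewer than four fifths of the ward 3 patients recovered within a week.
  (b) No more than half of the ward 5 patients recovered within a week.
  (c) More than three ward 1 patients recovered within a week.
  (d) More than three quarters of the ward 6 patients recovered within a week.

2

(a) ward 3: |A| = 6, |A ∩ B| = 5; needs |A ∩ B| / |A| < 4/5 — false.
(b) ward 5: |A| = 5, |A ∩ B| = 2; needs |A ∩ B| ≤ |A ∖ B| — true.
(c) ward 1: |A| = 9, |A ∩ B| = 4; needs |A ∩ B| > 3 — true.
(d) ward 6: |A| = 6, |A ∩ B| = 4; needs |A ∩ B| / |A| > 3/4 — false.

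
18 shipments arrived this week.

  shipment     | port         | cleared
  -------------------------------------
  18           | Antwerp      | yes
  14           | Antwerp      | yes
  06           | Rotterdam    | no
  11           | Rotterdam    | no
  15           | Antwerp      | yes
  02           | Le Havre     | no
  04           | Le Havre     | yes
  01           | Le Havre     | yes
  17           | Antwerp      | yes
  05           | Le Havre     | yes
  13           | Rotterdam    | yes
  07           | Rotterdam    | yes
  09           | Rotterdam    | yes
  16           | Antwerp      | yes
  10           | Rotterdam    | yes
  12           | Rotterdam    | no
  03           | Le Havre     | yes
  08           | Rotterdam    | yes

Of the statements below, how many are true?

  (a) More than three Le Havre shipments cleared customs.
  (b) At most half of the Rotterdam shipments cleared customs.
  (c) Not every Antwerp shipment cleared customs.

(a) Le Havre: |A| = 5, |A ∩ B| = 4; needs |A ∩ B| > 3 — true.
(b) Rotterdam: |A| = 8, |A ∩ B| = 5; needs |A ∩ B| ≤ |A ∖ B| — false.
(c) Antwerp: |A| = 5, |A ∩ B| = 5; needs A ⊄ B (|A ∖ B| ≥ 1) — false.

1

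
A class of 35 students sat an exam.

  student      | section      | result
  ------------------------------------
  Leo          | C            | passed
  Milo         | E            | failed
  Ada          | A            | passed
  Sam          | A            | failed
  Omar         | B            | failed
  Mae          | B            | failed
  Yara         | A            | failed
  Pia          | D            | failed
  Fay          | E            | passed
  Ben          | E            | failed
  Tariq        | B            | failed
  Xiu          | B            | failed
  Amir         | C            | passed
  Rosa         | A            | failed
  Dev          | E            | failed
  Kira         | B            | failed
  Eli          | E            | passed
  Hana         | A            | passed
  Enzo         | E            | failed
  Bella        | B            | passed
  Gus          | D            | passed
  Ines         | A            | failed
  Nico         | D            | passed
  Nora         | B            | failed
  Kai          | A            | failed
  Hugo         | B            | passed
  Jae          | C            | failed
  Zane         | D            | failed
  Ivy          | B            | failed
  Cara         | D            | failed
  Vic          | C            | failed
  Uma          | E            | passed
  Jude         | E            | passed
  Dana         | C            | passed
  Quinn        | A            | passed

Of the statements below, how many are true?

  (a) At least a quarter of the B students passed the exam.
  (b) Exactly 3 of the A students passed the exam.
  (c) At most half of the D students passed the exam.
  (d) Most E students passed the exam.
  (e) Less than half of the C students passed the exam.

2

(a) B: |A| = 9, |A ∩ B| = 2; needs |A ∩ B| / |A| ≥ 1/4 — false.
(b) A: |A| = 8, |A ∩ B| = 3; needs |A ∩ B| = 3 — true.
(c) D: |A| = 5, |A ∩ B| = 2; needs |A ∩ B| ≤ |A ∖ B| — true.
(d) E: |A| = 8, |A ∩ B| = 4; needs |A ∩ B| > |A ∖ B| — false.
(e) C: |A| = 5, |A ∩ B| = 3; needs |A ∩ B| < |A ∖ B| — false.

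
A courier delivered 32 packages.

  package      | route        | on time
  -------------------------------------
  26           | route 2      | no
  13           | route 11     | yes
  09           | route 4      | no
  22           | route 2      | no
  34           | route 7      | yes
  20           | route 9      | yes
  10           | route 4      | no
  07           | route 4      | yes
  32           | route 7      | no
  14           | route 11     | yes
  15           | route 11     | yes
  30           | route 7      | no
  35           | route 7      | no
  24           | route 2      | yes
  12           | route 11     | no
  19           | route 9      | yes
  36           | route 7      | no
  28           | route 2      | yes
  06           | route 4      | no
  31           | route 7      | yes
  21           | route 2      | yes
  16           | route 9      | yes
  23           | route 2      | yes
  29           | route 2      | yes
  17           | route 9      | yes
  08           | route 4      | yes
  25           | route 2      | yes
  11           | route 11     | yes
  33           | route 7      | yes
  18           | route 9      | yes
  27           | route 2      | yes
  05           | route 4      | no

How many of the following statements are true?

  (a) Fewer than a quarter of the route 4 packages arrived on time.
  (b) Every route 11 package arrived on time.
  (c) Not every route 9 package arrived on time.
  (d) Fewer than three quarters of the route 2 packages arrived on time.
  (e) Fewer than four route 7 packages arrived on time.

1

(a) route 4: |A| = 6, |A ∩ B| = 2; needs |A ∩ B| / |A| < 1/4 — false.
(b) route 11: |A| = 5, |A ∩ B| = 4; needs A ⊆ B, i.e. every element of A is in B (|A ∖ B| = 0) — false.
(c) route 9: |A| = 5, |A ∩ B| = 5; needs A ⊄ B (|A ∖ B| ≥ 1) — false.
(d) route 2: |A| = 9, |A ∩ B| = 7; needs |A ∩ B| / |A| < 3/4 — false.
(e) route 7: |A| = 7, |A ∩ B| = 3; needs |A ∩ B| < 4 — true.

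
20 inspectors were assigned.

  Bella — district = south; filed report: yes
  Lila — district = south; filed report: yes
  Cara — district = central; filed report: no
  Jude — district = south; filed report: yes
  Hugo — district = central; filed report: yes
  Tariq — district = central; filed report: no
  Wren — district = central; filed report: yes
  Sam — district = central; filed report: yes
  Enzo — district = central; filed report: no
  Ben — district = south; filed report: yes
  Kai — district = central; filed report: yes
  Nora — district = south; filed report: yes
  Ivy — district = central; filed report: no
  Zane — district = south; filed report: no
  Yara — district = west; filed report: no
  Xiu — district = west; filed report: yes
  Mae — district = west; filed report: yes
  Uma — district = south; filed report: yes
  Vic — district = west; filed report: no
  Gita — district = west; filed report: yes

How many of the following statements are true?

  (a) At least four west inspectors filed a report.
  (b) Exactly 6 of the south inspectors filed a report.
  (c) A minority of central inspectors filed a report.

(a) west: |A| = 5, |A ∩ B| = 3; needs |A ∩ B| ≥ 4 — false.
(b) south: |A| = 7, |A ∩ B| = 6; needs |A ∩ B| = 6 — true.
(c) central: |A| = 8, |A ∩ B| = 4; needs |A ∩ B| < |A ∖ B| — false.

1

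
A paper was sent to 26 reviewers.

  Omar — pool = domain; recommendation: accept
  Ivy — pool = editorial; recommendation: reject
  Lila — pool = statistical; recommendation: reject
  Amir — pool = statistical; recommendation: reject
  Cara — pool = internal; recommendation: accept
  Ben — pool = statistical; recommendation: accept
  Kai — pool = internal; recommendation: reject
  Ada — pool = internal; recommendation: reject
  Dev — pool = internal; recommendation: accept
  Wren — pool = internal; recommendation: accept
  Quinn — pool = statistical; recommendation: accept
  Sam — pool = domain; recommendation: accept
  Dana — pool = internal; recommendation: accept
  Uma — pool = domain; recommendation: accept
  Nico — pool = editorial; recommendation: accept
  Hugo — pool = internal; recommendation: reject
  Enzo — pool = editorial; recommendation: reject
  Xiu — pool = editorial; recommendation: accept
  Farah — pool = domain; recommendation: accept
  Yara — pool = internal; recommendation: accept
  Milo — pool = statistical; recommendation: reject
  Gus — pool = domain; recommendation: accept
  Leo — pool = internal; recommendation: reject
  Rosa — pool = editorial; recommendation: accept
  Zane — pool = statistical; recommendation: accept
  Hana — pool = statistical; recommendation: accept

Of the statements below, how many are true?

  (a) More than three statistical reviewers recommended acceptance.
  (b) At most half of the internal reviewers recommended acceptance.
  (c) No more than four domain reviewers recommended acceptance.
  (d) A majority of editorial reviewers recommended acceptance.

2

(a) statistical: |A| = 7, |A ∩ B| = 4; needs |A ∩ B| > 3 — true.
(b) internal: |A| = 9, |A ∩ B| = 5; needs |A ∩ B| ≤ |A ∖ B| — false.
(c) domain: |A| = 5, |A ∩ B| = 5; needs |A ∩ B| ≤ 4 — false.
(d) editorial: |A| = 5, |A ∩ B| = 3; needs |A ∩ B| > |A ∖ B| — true.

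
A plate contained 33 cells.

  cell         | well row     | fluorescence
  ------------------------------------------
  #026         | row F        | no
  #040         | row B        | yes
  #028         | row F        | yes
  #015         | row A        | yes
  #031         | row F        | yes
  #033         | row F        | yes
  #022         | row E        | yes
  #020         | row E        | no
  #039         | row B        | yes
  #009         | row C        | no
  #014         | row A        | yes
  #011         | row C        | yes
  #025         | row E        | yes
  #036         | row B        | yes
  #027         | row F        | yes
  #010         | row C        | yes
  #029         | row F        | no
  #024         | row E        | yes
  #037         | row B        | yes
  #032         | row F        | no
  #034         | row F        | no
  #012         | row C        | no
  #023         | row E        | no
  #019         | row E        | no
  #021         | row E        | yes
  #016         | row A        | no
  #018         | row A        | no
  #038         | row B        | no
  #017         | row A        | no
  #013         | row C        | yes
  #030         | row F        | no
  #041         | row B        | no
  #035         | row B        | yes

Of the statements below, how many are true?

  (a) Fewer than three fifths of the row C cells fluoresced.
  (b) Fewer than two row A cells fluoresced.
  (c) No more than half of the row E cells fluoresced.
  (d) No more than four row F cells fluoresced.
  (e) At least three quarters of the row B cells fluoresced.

1

(a) row C: |A| = 5, |A ∩ B| = 3; needs |A ∩ B| / |A| < 3/5 — false.
(b) row A: |A| = 5, |A ∩ B| = 2; needs |A ∩ B| < 2 — false.
(c) row E: |A| = 7, |A ∩ B| = 4; needs |A ∩ B| ≤ |A ∖ B| — false.
(d) row F: |A| = 9, |A ∩ B| = 4; needs |A ∩ B| ≤ 4 — true.
(e) row B: |A| = 7, |A ∩ B| = 5; needs |A ∩ B| / |A| ≥ 3/4 — false.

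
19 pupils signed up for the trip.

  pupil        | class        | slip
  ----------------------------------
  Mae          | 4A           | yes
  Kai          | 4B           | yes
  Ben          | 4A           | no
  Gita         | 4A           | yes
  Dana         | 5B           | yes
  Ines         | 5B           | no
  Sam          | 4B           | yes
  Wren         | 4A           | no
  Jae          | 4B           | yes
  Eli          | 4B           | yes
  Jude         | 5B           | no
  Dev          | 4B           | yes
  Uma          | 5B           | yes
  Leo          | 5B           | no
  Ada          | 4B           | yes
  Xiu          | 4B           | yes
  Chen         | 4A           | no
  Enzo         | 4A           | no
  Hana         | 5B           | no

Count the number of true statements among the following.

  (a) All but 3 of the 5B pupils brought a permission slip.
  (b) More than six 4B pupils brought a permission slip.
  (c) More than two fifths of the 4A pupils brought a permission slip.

(a) 5B: |A| = 6, |A ∩ B| = 2; needs |A ∖ B| = 3 — false.
(b) 4B: |A| = 7, |A ∩ B| = 7; needs |A ∩ B| > 6 — true.
(c) 4A: |A| = 6, |A ∩ B| = 2; needs |A ∩ B| / |A| > 2/5 — false.

1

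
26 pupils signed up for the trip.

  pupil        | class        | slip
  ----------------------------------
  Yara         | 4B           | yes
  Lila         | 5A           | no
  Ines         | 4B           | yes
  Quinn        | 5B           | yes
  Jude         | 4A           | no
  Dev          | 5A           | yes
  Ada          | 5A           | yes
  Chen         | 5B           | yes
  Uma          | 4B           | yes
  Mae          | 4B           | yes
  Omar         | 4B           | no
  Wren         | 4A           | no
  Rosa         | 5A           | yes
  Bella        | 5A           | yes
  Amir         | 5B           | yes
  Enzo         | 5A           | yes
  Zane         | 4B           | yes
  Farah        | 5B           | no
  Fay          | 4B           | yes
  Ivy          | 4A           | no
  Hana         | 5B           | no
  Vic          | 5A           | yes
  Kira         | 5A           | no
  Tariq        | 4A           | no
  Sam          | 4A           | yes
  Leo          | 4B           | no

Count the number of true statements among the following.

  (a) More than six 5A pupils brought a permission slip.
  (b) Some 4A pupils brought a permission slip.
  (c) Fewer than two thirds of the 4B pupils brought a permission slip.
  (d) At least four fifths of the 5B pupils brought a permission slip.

(a) 5A: |A| = 8, |A ∩ B| = 6; needs |A ∩ B| > 6 — false.
(b) 4A: |A| = 5, |A ∩ B| = 1; needs A ∩ B ≠ ∅ (|A ∩ B| ≥ 1) — true.
(c) 4B: |A| = 8, |A ∩ B| = 6; needs |A ∩ B| / |A| < 2/3 — false.
(d) 5B: |A| = 5, |A ∩ B| = 3; needs |A ∩ B| / |A| ≥ 4/5 — false.

1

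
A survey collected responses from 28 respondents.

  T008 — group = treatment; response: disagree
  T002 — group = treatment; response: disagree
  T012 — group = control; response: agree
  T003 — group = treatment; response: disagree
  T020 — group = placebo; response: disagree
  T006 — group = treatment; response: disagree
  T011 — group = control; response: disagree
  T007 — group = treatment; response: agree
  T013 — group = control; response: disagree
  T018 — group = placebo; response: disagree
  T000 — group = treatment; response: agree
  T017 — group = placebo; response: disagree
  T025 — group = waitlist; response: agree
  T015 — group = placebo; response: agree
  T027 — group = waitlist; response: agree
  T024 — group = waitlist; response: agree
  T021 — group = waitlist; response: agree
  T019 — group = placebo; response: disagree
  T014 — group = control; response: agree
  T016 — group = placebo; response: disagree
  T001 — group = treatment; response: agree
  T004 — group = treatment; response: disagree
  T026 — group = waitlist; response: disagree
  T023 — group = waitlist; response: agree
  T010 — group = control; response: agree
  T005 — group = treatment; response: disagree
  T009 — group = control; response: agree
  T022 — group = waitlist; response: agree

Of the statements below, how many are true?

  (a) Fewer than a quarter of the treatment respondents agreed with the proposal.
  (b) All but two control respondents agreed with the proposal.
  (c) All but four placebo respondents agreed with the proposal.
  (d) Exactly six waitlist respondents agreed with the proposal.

(a) treatment: |A| = 9, |A ∩ B| = 3; needs |A ∩ B| / |A| < 1/4 — false.
(b) control: |A| = 6, |A ∩ B| = 4; needs |A ∖ B| = 2 — true.
(c) placebo: |A| = 6, |A ∩ B| = 1; needs |A ∖ B| = 4 — false.
(d) waitlist: |A| = 7, |A ∩ B| = 6; needs |A ∩ B| = 6 — true.

2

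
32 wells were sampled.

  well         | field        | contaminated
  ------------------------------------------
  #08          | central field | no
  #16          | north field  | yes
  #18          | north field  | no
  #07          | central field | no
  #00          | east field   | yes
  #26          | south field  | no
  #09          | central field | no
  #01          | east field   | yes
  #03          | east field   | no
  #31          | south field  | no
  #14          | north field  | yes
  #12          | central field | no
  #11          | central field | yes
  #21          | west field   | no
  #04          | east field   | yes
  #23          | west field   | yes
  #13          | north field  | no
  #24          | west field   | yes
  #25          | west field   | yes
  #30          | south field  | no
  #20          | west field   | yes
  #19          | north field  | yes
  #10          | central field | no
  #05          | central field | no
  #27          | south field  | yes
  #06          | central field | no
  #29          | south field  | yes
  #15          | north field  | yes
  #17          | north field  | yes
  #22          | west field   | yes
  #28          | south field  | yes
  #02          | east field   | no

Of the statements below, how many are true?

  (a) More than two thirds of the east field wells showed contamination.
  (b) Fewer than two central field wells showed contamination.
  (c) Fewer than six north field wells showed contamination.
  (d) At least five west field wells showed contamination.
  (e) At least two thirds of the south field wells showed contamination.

(a) east field: |A| = 5, |A ∩ B| = 3; needs |A ∩ B| / |A| > 2/3 — false.
(b) central field: |A| = 8, |A ∩ B| = 1; needs |A ∩ B| < 2 — true.
(c) north field: |A| = 7, |A ∩ B| = 5; needs |A ∩ B| < 6 — true.
(d) west field: |A| = 6, |A ∩ B| = 5; needs |A ∩ B| ≥ 5 — true.
(e) south field: |A| = 6, |A ∩ B| = 3; needs |A ∩ B| / |A| ≥ 2/3 — false.

3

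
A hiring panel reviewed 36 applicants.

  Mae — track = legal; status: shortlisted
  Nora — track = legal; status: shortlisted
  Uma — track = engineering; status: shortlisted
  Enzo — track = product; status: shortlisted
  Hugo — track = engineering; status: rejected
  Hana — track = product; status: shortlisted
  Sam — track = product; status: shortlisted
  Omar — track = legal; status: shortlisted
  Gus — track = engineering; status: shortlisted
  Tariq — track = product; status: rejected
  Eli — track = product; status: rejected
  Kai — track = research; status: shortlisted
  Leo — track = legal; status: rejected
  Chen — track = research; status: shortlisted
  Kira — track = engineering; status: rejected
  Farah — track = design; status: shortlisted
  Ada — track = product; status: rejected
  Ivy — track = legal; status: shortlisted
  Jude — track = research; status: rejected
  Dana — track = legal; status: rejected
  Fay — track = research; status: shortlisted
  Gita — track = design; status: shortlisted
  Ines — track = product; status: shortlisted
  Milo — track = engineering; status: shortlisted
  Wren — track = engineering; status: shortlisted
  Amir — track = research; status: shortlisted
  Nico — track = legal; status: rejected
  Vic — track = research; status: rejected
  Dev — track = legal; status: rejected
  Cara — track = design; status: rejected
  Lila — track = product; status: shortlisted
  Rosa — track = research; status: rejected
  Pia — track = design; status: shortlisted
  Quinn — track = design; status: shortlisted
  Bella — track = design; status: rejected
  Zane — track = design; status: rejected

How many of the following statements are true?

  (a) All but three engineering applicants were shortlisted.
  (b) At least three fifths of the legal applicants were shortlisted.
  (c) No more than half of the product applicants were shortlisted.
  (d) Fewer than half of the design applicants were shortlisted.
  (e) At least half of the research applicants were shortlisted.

1

(a) engineering: |A| = 6, |A ∩ B| = 4; needs |A ∖ B| = 3 — false.
(b) legal: |A| = 8, |A ∩ B| = 4; needs |A ∩ B| / |A| ≥ 3/5 — false.
(c) product: |A| = 8, |A ∩ B| = 5; needs |A ∩ B| ≤ |A ∖ B| — false.
(d) design: |A| = 7, |A ∩ B| = 4; needs |A ∩ B| < |A ∖ B| — false.
(e) research: |A| = 7, |A ∩ B| = 4; needs |A ∩ B| ≥ |A ∖ B| — true.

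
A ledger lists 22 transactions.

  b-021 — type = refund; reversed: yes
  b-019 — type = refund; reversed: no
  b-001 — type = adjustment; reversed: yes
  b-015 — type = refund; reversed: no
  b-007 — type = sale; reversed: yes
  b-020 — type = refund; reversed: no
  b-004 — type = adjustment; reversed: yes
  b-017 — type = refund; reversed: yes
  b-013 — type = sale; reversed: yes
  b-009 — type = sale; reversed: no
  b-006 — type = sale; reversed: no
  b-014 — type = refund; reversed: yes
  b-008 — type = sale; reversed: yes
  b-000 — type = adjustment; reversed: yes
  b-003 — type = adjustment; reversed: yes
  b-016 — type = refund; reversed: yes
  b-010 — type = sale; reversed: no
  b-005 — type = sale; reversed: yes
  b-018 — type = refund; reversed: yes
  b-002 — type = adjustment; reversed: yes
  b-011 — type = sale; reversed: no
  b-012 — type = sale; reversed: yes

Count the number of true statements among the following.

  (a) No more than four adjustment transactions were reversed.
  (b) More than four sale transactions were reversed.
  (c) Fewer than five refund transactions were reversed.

1

(a) adjustment: |A| = 5, |A ∩ B| = 5; needs |A ∩ B| ≤ 4 — false.
(b) sale: |A| = 9, |A ∩ B| = 5; needs |A ∩ B| > 4 — true.
(c) refund: |A| = 8, |A ∩ B| = 5; needs |A ∩ B| < 5 — false.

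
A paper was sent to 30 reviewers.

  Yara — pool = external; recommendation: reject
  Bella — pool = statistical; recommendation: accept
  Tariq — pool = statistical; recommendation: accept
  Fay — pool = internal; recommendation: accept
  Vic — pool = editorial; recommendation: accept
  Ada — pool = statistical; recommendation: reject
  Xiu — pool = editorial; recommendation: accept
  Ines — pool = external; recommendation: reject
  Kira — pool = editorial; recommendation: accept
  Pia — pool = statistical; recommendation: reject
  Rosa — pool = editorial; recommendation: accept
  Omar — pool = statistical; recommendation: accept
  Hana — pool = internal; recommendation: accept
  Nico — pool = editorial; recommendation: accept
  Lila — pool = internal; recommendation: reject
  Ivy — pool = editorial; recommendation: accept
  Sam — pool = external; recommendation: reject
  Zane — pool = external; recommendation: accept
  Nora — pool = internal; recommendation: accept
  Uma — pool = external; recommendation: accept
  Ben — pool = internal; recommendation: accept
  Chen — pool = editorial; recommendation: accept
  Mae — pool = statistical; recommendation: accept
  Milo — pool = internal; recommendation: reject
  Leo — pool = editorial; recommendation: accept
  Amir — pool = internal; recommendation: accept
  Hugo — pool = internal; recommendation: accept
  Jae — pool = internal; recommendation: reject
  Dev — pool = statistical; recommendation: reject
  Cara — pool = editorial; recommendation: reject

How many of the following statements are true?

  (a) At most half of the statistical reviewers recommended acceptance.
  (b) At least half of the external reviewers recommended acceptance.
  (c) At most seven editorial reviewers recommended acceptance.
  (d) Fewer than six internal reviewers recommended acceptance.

(a) statistical: |A| = 7, |A ∩ B| = 4; needs |A ∩ B| ≤ |A ∖ B| — false.
(b) external: |A| = 5, |A ∩ B| = 2; needs |A ∩ B| ≥ |A ∖ B| — false.
(c) editorial: |A| = 9, |A ∩ B| = 8; needs |A ∩ B| ≤ 7 — false.
(d) internal: |A| = 9, |A ∩ B| = 6; needs |A ∩ B| < 6 — false.

0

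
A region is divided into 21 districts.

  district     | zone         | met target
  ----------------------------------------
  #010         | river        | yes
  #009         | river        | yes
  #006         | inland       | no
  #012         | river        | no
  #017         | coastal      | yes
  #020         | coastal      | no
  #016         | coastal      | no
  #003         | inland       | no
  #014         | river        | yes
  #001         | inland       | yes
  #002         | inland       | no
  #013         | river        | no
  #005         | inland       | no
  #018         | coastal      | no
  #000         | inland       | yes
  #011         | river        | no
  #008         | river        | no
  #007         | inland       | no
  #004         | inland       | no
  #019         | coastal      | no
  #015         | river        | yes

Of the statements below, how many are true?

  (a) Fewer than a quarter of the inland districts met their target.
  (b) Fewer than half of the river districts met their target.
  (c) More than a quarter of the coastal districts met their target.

(a) inland: |A| = 8, |A ∩ B| = 2; needs |A ∩ B| / |A| < 1/4 — false.
(b) river: |A| = 8, |A ∩ B| = 4; needs |A ∩ B| < |A ∖ B| — false.
(c) coastal: |A| = 5, |A ∩ B| = 1; needs |A ∩ B| / |A| > 1/4 — false.

0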